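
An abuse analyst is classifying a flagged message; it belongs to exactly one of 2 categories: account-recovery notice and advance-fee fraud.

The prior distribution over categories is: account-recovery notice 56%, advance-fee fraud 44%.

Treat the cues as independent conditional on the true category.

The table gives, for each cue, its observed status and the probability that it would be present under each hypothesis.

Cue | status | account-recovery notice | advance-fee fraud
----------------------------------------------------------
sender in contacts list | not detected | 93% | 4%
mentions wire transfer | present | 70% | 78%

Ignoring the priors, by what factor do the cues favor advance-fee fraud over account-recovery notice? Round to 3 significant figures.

15.3

The Bayes factor is the ratio of the joint likelihoods of the cue pattern under the two hypotheses (using 1 − P(present | H) for each absent cue).
  advance-fee fraud: (1 − 0.04) × 0.78 = 0.7488
  account-recovery notice: (1 − 0.93) × 0.70 = 0.049
Bayes factor = 0.7488 / 0.049 ≈ 15.3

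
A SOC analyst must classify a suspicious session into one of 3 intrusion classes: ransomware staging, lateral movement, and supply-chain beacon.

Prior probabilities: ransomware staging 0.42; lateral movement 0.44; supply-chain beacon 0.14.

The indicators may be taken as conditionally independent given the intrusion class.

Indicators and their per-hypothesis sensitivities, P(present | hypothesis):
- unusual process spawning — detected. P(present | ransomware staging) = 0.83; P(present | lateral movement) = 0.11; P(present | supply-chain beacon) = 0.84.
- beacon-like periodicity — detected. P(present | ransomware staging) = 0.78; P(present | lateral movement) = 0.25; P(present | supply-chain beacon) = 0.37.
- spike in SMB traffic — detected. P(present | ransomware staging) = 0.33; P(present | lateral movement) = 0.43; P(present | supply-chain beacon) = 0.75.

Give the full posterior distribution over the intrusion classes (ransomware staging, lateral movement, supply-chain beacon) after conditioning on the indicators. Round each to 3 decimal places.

0.703, 0.041, 0.256

By Bayes' rule with conditional independence, the unnormalized weight for each hypothesis is prior × ∏ likelihoods:
  ransomware staging: 0.42 × 0.83 × 0.78 × 0.33 = 0.08973
  lateral movement: 0.44 × 0.11 × 0.25 × 0.43 = 0.005203
  supply-chain beacon: 0.14 × 0.84 × 0.37 × 0.75 = 0.032634
The unnormalized weights sum to 0.12757.
P(ransomware staging | evidence) = 0.08973 / 0.12757 ≈ 0.703
P(lateral movement | evidence) = 0.005203 / 0.12757 ≈ 0.041
P(supply-chain beacon | evidence) = 0.032634 / 0.12757 ≈ 0.256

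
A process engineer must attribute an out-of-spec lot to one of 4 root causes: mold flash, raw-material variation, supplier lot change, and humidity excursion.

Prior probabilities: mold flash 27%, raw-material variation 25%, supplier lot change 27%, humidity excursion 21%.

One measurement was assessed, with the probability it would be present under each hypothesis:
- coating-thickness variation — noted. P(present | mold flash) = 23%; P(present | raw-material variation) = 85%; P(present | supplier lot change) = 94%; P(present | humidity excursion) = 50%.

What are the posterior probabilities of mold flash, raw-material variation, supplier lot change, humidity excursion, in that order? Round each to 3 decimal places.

For each hypothesis, the unnormalized posterior weight is prior × likelihood:
  mold flash: 0.27 × 0.23 = 0.0621
  raw-material variation: 0.25 × 0.85 = 0.2125
  supplier lot change: 0.27 × 0.94 = 0.2538
  humidity excursion: 0.21 × 0.50 = 0.105
Normalizing constant Z = 0.0621 + 0.2125 + 0.2538 + 0.105 = 0.6334.
P(mold flash | evidence) = 0.0621 / 0.6334 ≈ 0.098
P(raw-material variation | evidence) = 0.2125 / 0.6334 ≈ 0.335
P(supplier lot change | evidence) = 0.2538 / 0.6334 ≈ 0.401
P(humidity excursion | evidence) = 0.105 / 0.6334 ≈ 0.166

0.098, 0.335, 0.401, 0.166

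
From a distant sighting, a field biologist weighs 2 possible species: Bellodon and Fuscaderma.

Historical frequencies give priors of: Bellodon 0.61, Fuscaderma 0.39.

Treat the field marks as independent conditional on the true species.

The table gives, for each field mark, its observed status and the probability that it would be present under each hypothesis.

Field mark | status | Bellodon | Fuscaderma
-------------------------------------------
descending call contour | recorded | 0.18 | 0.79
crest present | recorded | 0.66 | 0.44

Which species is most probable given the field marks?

Fuscaderma

By Bayes' rule with conditional independence, the unnormalized weight for each hypothesis is prior × ∏ likelihoods:
  Bellodon: 0.61 × 0.18 × 0.66 = 0.072468
  Fuscaderma: 0.39 × 0.79 × 0.44 = 0.13556
Marginal likelihood of the evidence = 0.20803.
P(Bellodon | evidence) ≈ 0.072468 / 0.20803 ≈ 0.348
P(Fuscaderma | evidence) ≈ 0.13556 / 0.20803 ≈ 0.652
The largest is 0.652, so Fuscaderma is most probable.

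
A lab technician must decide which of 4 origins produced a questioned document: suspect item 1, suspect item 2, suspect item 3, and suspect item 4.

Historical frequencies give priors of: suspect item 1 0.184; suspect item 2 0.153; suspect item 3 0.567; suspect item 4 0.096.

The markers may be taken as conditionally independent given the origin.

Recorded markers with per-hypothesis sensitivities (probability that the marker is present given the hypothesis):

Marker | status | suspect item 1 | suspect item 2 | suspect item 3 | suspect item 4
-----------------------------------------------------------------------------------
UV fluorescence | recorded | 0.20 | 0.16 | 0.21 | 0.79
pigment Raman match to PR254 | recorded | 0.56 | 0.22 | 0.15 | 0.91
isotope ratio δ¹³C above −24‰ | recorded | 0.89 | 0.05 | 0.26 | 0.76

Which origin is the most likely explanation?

For each hypothesis, the unnormalized posterior weight is prior × product of the marker likelihoods:
  suspect item 1: 0.184 × 0.20 × 0.56 × 0.89 = 0.018341
  suspect item 2: 0.153 × 0.16 × 0.22 × 0.05 = 0.00026928
  suspect item 3: 0.567 × 0.21 × 0.15 × 0.26 = 0.0046437
  suspect item 4: 0.096 × 0.79 × 0.91 × 0.76 = 0.052451
Normalizing constant Z = 0.018341 + 0.00026928 + 0.0046437 + 0.052451 = 0.075705.
P(suspect item 1 | evidence) ≈ 0.018341 / 0.075705 ≈ 0.242
P(suspect item 2 | evidence) ≈ 0.00026928 / 0.075705 ≈ 0.004
P(suspect item 3 | evidence) ≈ 0.0046437 / 0.075705 ≈ 0.061
P(suspect item 4 | evidence) ≈ 0.052451 / 0.075705 ≈ 0.693
The largest is 0.693, so suspect item 4 is most probable.

suspect item 4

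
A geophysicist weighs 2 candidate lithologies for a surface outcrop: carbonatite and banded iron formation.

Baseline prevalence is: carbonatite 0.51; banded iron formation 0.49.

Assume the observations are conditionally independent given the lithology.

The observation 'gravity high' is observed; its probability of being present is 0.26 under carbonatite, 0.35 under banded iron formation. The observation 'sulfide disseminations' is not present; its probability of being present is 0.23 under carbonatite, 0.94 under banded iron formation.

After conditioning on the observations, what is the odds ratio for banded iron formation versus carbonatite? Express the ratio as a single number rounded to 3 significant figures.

0.101

Unnormalized posterior weight (prior times the observation likelihoods) for each of the two hypotheses (using 1 − P(present | H) for each absent observation):
  banded iron formation: 0.49 × 0.35 × (1 − 0.94) = 0.01029
  carbonatite: 0.51 × 0.26 × (1 − 0.23) = 0.1021
Odds(banded iron formation : carbonatite) = 0.01029 / 0.1021 ≈ 0.101.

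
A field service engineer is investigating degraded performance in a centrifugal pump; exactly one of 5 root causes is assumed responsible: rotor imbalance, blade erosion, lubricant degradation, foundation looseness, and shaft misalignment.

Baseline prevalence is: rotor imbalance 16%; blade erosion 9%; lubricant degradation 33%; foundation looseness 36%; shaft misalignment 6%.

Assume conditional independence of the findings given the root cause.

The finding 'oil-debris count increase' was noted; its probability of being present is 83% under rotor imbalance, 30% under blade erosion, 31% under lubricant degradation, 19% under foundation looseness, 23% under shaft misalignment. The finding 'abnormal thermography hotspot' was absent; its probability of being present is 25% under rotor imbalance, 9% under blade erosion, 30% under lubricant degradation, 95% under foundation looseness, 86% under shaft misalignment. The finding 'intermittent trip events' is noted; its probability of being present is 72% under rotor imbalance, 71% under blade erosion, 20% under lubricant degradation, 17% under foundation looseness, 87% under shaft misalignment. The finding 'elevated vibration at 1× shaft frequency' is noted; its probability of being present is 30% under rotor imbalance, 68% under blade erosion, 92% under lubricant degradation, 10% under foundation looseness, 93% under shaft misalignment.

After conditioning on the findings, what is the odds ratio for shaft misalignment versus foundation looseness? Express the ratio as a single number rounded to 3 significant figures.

Posterior odds equal prior odds times the likelihood ratio; only the two competing hypotheses matter (using 1 − P(present | H) for each absent finding).
  shaft misalignment: 0.06 × 0.23 × (1 − 0.86) × 0.87 × 0.93 = 0.0015632
  foundation looseness: 0.36 × 0.19 × (1 − 0.95) × 0.17 × 0.10 = 5.814e-05
Posterior odds = 0.0015632 / 5.814e-05 ≈ 26.9.

26.9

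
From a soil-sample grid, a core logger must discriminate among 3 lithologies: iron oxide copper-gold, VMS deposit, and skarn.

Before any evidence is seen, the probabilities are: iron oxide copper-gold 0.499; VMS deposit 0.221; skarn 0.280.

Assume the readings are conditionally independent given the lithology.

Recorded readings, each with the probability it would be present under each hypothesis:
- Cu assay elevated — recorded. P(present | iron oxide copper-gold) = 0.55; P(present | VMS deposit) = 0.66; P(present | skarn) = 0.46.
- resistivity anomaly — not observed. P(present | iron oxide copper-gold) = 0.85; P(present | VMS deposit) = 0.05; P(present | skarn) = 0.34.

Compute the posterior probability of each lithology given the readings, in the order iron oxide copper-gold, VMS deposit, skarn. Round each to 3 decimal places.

For each hypothesis, the unnormalized posterior weight is prior × product of the reading likelihoods (using 1 − P(present | H) for each absent reading):
  iron oxide copper-gold: 0.499 × 0.55 × (1 − 0.85) = 0.041168
  VMS deposit: 0.221 × 0.66 × (1 − 0.05) = 0.13857
  skarn: 0.280 × 0.46 × (1 − 0.34) = 0.085008
The unnormalized weights sum to 0.26474.
P(iron oxide copper-gold | evidence) = 0.041168 / 0.26474 ≈ 0.156
P(VMS deposit | evidence) = 0.13857 / 0.26474 ≈ 0.523
P(skarn | evidence) = 0.085008 / 0.26474 ≈ 0.321

0.156, 0.523, 0.321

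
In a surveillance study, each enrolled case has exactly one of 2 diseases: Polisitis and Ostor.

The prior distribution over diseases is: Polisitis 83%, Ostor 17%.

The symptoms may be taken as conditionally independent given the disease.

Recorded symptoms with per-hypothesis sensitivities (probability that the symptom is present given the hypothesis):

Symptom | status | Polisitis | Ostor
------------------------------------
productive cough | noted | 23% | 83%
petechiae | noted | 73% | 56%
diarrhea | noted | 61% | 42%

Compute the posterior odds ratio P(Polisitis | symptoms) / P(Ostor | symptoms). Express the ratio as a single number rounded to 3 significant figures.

Posterior odds equal prior odds times the likelihood ratio; only the two competing hypotheses matter.
  Polisitis: 0.83 × 0.23 × 0.73 × 0.61 = 0.085008
  Ostor: 0.17 × 0.83 × 0.56 × 0.42 = 0.033187
Odds(Polisitis : Ostor) = 0.085008 / 0.033187 ≈ 2.56.

2.56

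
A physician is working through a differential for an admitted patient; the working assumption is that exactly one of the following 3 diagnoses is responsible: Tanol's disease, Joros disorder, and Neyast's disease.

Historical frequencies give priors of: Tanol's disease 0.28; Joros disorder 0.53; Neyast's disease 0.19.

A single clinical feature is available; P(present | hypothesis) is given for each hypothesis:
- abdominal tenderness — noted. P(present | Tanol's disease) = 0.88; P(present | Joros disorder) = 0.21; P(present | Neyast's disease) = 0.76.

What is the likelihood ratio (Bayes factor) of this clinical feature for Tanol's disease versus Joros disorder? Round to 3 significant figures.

4.19

Likelihood of this clinical feature under each hypothesis:
  Tanol's disease: 0.88
  Joros disorder: 0.21
Bayes factor = 0.88 / 0.21 ≈ 4.19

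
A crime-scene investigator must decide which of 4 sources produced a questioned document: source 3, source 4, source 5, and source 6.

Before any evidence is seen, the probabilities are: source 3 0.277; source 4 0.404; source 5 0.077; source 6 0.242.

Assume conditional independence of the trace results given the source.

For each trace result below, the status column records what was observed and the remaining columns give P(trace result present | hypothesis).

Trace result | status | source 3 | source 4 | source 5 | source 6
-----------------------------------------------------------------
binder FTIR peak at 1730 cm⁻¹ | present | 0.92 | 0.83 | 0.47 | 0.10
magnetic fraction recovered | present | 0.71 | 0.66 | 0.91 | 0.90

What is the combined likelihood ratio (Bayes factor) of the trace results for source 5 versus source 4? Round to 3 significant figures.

0.781

The Bayes factor is the ratio of the joint likelihoods of the trace result pattern under the two hypotheses.
  source 5: 0.47 × 0.91 = 0.4277
  source 4: 0.83 × 0.66 = 0.5478
Bayes factor = 0.4277 / 0.5478 ≈ 0.781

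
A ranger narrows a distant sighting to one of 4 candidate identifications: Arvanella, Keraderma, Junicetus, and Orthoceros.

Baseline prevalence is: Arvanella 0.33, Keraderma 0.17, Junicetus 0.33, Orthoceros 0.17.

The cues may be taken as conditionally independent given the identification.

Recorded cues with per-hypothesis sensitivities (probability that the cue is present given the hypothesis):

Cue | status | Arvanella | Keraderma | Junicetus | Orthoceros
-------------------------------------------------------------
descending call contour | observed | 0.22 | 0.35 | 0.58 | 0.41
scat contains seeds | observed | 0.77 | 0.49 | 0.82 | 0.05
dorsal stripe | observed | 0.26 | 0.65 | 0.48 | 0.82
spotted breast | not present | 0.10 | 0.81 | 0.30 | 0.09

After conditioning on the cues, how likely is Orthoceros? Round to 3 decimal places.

0.036

By Bayes' rule with conditional independence, the unnormalized weight for each hypothesis is prior × ∏ likelihoods (using 1 − P(present | H) for each absent cue):
  Arvanella: 0.33 × 0.22 × 0.77 × 0.26 × (1 − 0.10) = 0.013081
  Keraderma: 0.17 × 0.35 × 0.49 × 0.65 × (1 − 0.81) = 0.0036006
  Junicetus: 0.33 × 0.58 × 0.82 × 0.48 × (1 − 0.30) = 0.052735
  Orthoceros: 0.17 × 0.41 × 0.05 × 0.82 × (1 − 0.09) = 0.0026005
Normalizing constant Z = 0.013081 + 0.0036006 + 0.052735 + 0.0026005 = 0.072017.
P(Orthoceros | evidence) = 0.0026005 / 0.072017 ≈ 0.036.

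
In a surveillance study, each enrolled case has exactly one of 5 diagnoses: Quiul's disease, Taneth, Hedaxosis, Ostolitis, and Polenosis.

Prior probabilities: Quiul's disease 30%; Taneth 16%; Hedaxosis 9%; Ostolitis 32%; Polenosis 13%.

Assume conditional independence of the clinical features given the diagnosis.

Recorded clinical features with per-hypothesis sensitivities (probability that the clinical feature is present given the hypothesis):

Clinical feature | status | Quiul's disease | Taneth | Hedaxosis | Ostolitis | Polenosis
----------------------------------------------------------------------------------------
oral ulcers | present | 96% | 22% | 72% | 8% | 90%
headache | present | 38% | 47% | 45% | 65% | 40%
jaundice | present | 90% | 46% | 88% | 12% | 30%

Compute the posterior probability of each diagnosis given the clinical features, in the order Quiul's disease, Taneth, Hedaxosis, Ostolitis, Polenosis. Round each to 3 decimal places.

0.666, 0.051, 0.174, 0.014, 0.095

Multiply each prior by the joint likelihood of the clinical feature pattern:
  Quiul's disease: 0.30 × 0.96 × 0.38 × 0.90 = 0.098496
  Taneth: 0.16 × 0.22 × 0.47 × 0.46 = 0.0076102
  Hedaxosis: 0.09 × 0.72 × 0.45 × 0.88 = 0.025661
  Ostolitis: 0.32 × 0.08 × 0.65 × 0.12 = 0.0019968
  Polenosis: 0.13 × 0.90 × 0.40 × 0.30 = 0.01404
Normalizing constant Z = 0.098496 + 0.0076102 + 0.025661 + 0.0019968 + 0.01404 = 0.1478.
P(Quiul's disease | evidence) = 0.098496 / 0.1478 ≈ 0.666
P(Taneth | evidence) = 0.0076102 / 0.1478 ≈ 0.051
P(Hedaxosis | evidence) = 0.025661 / 0.1478 ≈ 0.174
P(Ostolitis | evidence) = 0.0019968 / 0.1478 ≈ 0.014
P(Polenosis | evidence) = 0.01404 / 0.1478 ≈ 0.095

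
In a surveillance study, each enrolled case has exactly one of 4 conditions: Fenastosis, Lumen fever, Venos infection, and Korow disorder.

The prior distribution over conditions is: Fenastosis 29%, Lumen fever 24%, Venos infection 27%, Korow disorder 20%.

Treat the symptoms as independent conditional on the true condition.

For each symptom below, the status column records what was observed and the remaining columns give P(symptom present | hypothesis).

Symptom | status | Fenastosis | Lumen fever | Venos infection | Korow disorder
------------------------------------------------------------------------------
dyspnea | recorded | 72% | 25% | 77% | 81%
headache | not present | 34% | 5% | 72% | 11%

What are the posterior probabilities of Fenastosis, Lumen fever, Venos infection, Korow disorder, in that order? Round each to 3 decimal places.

Multiply each prior by the joint likelihood of the symptom pattern (using 1 − P(present | H) for each absent symptom):
  Fenastosis: 0.29 × 0.72 × (1 − 0.34) = 0.13781
  Lumen fever: 0.24 × 0.25 × (1 − 0.05) = 0.057
  Venos infection: 0.27 × 0.77 × (1 − 0.72) = 0.058212
  Korow disorder: 0.20 × 0.81 × (1 − 0.11) = 0.14418
Marginal likelihood of the evidence = 0.3972.
P(Fenastosis | evidence) = 0.13781 / 0.3972 ≈ 0.347
P(Lumen fever | evidence) = 0.057 / 0.3972 ≈ 0.144
P(Venos infection | evidence) = 0.058212 / 0.3972 ≈ 0.147
P(Korow disorder | evidence) = 0.14418 / 0.3972 ≈ 0.363

0.347, 0.144, 0.147, 0.363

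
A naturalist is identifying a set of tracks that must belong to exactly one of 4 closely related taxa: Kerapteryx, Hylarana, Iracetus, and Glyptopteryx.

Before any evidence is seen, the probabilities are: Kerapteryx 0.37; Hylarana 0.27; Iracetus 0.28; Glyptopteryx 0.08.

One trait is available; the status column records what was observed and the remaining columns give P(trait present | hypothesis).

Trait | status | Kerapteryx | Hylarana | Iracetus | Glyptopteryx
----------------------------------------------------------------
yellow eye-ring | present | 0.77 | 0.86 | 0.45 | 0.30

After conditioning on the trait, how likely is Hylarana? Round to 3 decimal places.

0.348

By Bayes' rule, the unnormalized weight for each hypothesis is prior × likelihood:
  Kerapteryx: 0.37 × 0.77 = 0.2849
  Hylarana: 0.27 × 0.86 = 0.2322
  Iracetus: 0.28 × 0.45 = 0.126
  Glyptopteryx: 0.08 × 0.30 = 0.024
Normalizing constant Z = 0.2849 + 0.2322 + 0.126 + 0.024 = 0.6671.
P(Hylarana | evidence) = 0.2322 / 0.6671 ≈ 0.348.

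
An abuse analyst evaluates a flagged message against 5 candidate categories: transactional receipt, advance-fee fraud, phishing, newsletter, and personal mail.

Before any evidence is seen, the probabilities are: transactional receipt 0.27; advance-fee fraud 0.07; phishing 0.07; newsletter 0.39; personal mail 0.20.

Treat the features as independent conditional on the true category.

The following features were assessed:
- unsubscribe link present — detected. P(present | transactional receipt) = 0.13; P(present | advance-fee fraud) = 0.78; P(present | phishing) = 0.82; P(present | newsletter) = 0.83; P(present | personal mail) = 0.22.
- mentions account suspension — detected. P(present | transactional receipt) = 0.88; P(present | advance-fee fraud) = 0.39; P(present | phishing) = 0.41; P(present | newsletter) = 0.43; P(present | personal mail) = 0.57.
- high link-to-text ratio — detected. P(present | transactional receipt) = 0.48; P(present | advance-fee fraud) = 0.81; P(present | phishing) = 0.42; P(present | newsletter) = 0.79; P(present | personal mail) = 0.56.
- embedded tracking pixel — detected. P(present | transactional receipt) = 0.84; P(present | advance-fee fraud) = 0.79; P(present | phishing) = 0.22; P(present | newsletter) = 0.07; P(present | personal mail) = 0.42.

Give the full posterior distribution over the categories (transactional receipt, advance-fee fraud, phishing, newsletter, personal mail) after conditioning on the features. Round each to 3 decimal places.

Multiply each prior by the joint likelihood of the feature pattern:
  transactional receipt: 0.27 × 0.13 × 0.88 × 0.48 × 0.84 = 0.012454
  advance-fee fraud: 0.07 × 0.78 × 0.39 × 0.81 × 0.79 = 0.013626
  phishing: 0.07 × 0.82 × 0.41 × 0.42 × 0.22 = 0.0021745
  newsletter: 0.39 × 0.83 × 0.43 × 0.79 × 0.07 = 0.0076973
  personal mail: 0.20 × 0.22 × 0.57 × 0.56 × 0.42 = 0.0058988
Marginal likelihood of the evidence = 0.041851.
P(transactional receipt | evidence) = 0.012454 / 0.041851 ≈ 0.298
P(advance-fee fraud | evidence) = 0.013626 / 0.041851 ≈ 0.326
P(phishing | evidence) = 0.0021745 / 0.041851 ≈ 0.052
P(newsletter | evidence) = 0.0076973 / 0.041851 ≈ 0.184
P(personal mail | evidence) = 0.0058988 / 0.041851 ≈ 0.141

0.298, 0.326, 0.052, 0.184, 0.141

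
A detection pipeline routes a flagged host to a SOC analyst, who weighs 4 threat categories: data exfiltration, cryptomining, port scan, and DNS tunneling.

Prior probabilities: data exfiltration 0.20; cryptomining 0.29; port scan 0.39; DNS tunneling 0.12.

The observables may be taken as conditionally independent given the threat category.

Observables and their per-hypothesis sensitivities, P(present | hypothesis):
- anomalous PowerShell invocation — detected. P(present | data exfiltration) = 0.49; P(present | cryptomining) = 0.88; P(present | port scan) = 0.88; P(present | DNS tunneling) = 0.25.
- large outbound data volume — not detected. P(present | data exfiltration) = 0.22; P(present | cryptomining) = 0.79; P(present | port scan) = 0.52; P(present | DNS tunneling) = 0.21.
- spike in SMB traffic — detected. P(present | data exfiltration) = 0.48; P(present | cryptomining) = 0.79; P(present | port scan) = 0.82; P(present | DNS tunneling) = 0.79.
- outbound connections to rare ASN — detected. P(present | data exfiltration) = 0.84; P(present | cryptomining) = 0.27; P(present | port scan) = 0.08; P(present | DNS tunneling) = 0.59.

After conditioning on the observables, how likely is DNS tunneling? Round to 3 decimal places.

Multiply each prior by the joint likelihood of the observable pattern (using 1 − P(present | H) for each absent observable):
  data exfiltration: 0.20 × 0.49 × (1 − 0.22) × 0.48 × 0.84 = 0.030821
  cryptomining: 0.29 × 0.88 × (1 − 0.79) × 0.79 × 0.27 = 0.011431
  port scan: 0.39 × 0.88 × (1 − 0.52) × 0.82 × 0.08 = 0.010807
  DNS tunneling: 0.12 × 0.25 × (1 − 0.21) × 0.79 × 0.59 = 0.011047
The unnormalized weights sum to 0.064105.
P(DNS tunneling | evidence) = 0.011047 / 0.064105 ≈ 0.172.

0.172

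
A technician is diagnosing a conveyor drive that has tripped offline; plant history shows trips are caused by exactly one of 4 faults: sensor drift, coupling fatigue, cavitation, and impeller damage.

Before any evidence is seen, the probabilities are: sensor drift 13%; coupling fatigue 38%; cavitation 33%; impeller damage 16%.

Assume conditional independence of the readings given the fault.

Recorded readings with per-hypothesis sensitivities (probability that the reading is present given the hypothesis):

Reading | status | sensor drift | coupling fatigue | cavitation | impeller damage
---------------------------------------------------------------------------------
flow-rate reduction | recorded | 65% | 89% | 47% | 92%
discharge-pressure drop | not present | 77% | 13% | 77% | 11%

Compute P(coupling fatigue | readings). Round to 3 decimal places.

By Bayes' rule with conditional independence, the unnormalized weight for each hypothesis is prior × ∏ likelihoods (using 1 − P(present | H) for each absent reading):
  sensor drift: 0.13 × 0.65 × (1 − 0.77) = 0.019435
  coupling fatigue: 0.38 × 0.89 × (1 − 0.13) = 0.29423
  cavitation: 0.33 × 0.47 × (1 − 0.77) = 0.035673
  impeller damage: 0.16 × 0.92 × (1 − 0.11) = 0.13101
Marginal likelihood of the evidence = 0.48035.
P(coupling fatigue | evidence) = 0.29423 / 0.48035 ≈ 0.613.

0.613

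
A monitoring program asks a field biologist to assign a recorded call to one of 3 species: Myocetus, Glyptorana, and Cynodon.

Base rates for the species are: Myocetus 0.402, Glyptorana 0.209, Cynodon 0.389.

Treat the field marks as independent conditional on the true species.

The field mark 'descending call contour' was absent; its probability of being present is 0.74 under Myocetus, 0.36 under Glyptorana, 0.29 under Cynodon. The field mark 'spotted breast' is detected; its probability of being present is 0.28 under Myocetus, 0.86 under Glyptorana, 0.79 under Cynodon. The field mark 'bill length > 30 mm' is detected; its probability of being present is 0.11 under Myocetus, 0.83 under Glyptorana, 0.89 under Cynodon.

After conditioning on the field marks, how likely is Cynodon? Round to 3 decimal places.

0.663

By Bayes' rule with conditional independence, the unnormalized weight for each hypothesis is prior × ∏ likelihoods (using 1 − P(present | H) for each absent field mark):
  Myocetus: 0.402 × (1 − 0.74) × 0.28 × 0.11 = 0.0032192
  Glyptorana: 0.209 × (1 − 0.36) × 0.86 × 0.83 = 0.095478
  Cynodon: 0.389 × (1 − 0.29) × 0.79 × 0.89 = 0.19419
Marginal likelihood of the evidence = 0.29289.
P(Cynodon | evidence) = 0.19419 / 0.29289 ≈ 0.663.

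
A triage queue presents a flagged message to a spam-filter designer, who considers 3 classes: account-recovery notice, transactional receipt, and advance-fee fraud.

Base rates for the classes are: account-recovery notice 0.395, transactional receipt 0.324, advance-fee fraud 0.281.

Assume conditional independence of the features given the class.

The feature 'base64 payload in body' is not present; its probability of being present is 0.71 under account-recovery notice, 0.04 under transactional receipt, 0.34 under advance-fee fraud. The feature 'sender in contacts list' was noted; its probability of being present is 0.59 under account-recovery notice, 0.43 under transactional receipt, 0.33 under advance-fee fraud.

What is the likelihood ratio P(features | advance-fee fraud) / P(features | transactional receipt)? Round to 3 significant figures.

Joint likelihood of the feature pattern under each hypothesis (using 1 − P(present | H) for each absent feature):
  advance-fee fraud: (1 − 0.34) × 0.33 = 0.2178
  transactional receipt: (1 − 0.04) × 0.43 = 0.4128
Bayes factor = 0.2178 / 0.4128 ≈ 0.528

0.528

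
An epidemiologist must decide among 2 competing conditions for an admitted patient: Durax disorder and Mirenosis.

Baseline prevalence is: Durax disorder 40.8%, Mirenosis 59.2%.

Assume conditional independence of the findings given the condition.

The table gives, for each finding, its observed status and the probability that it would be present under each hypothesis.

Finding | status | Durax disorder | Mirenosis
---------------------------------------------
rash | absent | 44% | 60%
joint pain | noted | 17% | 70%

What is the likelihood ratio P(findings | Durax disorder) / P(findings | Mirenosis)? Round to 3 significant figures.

Take the product of per-finding likelihoods under each hypothesis (using 1 − P(present | H) for each absent finding), then divide.
  Durax disorder: (1 − 0.44) × 0.17 = 0.0952
  Mirenosis: (1 − 0.60) × 0.70 = 0.28
Bayes factor = 0.0952 / 0.28 ≈ 0.340

0.340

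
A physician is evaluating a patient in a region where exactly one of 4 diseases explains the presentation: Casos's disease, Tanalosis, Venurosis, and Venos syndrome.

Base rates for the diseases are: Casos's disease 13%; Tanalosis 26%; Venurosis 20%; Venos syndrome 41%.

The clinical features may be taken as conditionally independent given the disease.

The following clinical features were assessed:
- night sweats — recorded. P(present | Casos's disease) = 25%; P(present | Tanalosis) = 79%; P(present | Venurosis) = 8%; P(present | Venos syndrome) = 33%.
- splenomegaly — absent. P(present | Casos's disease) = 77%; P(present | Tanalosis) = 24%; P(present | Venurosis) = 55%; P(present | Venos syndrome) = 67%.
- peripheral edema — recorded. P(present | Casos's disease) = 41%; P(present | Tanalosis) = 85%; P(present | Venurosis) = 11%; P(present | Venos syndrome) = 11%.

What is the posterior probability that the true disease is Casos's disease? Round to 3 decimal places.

0.022

Multiply each prior by the joint likelihood of the clinical feature pattern (using 1 − P(present | H) for each absent clinical feature):
  Casos's disease: 0.13 × 0.25 × (1 − 0.77) × 0.41 = 0.0030647
  Tanalosis: 0.26 × 0.79 × (1 − 0.24) × 0.85 = 0.13269
  Venurosis: 0.20 × 0.08 × (1 − 0.55) × 0.11 = 0.000792
  Venos syndrome: 0.41 × 0.33 × (1 − 0.67) × 0.11 = 0.0049114
Marginal likelihood of the evidence = 0.14146.
P(Casos's disease | evidence) = 0.0030647 / 0.14146 ≈ 0.022.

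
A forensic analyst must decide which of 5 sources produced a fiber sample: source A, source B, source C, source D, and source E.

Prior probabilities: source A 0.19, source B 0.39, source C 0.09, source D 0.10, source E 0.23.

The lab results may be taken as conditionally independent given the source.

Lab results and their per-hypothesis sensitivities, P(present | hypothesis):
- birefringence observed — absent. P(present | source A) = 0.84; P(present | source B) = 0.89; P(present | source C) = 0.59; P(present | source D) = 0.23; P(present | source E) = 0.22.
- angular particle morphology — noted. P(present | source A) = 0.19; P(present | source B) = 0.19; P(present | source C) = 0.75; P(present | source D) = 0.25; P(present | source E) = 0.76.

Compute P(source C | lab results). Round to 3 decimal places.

For each hypothesis, the unnormalized posterior weight is prior × product of the lab result likelihoods (using 1 − P(present | H) for each absent lab result):
  source A: 0.19 × (1 − 0.84) × 0.19 = 0.005776
  source B: 0.39 × (1 − 0.89) × 0.19 = 0.008151
  source C: 0.09 × (1 − 0.59) × 0.75 = 0.027675
  source D: 0.10 × (1 − 0.23) × 0.25 = 0.01925
  source E: 0.23 × (1 − 0.22) × 0.76 = 0.13634
Marginal likelihood of the evidence = 0.1972.
P(source C | evidence) = 0.027675 / 0.1972 ≈ 0.140.

0.140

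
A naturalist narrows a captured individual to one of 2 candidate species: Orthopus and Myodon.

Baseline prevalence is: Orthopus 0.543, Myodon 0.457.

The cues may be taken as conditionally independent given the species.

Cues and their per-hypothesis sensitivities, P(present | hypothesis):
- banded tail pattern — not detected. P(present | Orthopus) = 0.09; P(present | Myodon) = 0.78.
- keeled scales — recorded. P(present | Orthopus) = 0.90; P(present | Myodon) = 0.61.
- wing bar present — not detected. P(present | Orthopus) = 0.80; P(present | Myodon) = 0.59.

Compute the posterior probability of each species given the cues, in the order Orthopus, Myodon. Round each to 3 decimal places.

Multiply each prior by the joint likelihood of the cue pattern (using 1 − P(present | H) for each absent cue):
  Orthopus: 0.543 × (1 − 0.09) × 0.90 × (1 − 0.80) = 0.088943
  Myodon: 0.457 × (1 − 0.78) × 0.61 × (1 − 0.59) = 0.025145
The unnormalized weights sum to 0.11409.
P(Orthopus | evidence) = 0.088943 / 0.11409 ≈ 0.780
P(Myodon | evidence) = 0.025145 / 0.11409 ≈ 0.220

0.780, 0.220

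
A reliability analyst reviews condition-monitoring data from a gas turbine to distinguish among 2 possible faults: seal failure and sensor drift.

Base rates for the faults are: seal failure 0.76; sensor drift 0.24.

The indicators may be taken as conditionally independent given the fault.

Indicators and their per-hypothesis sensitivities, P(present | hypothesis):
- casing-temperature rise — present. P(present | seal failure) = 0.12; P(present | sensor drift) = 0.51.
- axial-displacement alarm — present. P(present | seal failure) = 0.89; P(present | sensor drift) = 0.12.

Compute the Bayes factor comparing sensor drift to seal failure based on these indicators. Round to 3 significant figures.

Take the product of per-indicator likelihoods under each hypothesis, then divide.
  sensor drift: 0.51 × 0.12 = 0.0612
  seal failure: 0.12 × 0.89 = 0.1068
Bayes factor = 0.0612 / 0.1068 ≈ 0.573

0.573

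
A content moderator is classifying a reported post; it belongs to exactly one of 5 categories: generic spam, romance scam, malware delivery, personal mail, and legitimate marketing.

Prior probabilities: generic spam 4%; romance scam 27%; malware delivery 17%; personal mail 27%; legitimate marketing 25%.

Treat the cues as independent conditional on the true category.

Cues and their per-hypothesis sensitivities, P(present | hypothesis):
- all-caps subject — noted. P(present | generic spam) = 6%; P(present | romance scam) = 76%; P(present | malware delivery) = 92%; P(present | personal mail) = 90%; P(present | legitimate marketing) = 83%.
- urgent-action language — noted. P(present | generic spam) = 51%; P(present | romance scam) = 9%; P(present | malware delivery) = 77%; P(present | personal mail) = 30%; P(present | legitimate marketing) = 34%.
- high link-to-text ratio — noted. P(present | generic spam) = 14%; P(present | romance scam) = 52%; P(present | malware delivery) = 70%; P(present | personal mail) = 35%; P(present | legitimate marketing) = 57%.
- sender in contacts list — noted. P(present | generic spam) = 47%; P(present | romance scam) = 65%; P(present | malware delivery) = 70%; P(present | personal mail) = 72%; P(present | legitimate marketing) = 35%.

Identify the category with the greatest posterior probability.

malware delivery

By Bayes' rule with conditional independence, the unnormalized weight for each hypothesis is prior × ∏ likelihoods:
  generic spam: 0.04 × 0.06 × 0.51 × 0.14 × 0.47 = 8.0539e-05
  romance scam: 0.27 × 0.76 × 0.09 × 0.52 × 0.65 = 0.0062422
  malware delivery: 0.17 × 0.92 × 0.77 × 0.70 × 0.70 = 0.05901
  personal mail: 0.27 × 0.90 × 0.30 × 0.35 × 0.72 = 0.018371
  legitimate marketing: 0.25 × 0.83 × 0.34 × 0.57 × 0.35 = 0.014075
Normalizing constant Z = 8.0539e-05 + 0.0062422 + 0.05901 + 0.018371 + 0.014075 = 0.097778.
P(generic spam | evidence) ≈ 8.0539e-05 / 0.097778 ≈ 0.001
P(romance scam | evidence) ≈ 0.0062422 / 0.097778 ≈ 0.064
P(malware delivery | evidence) ≈ 0.05901 / 0.097778 ≈ 0.604
P(personal mail | evidence) ≈ 0.018371 / 0.097778 ≈ 0.188
P(legitimate marketing | evidence) ≈ 0.014075 / 0.097778 ≈ 0.144
The largest is 0.604, so malware delivery is most probable.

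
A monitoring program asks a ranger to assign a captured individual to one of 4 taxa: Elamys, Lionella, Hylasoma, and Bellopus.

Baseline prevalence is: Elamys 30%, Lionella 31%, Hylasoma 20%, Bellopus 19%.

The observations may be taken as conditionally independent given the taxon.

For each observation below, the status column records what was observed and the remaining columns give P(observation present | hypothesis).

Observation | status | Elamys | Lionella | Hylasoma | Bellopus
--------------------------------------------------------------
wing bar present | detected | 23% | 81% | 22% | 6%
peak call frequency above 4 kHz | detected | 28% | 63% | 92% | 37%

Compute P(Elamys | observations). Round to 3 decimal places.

0.087

For each hypothesis, the unnormalized posterior weight is prior × product of the observation likelihoods:
  Elamys: 0.30 × 0.23 × 0.28 = 0.01932
  Lionella: 0.31 × 0.81 × 0.63 = 0.15819
  Hylasoma: 0.20 × 0.22 × 0.92 = 0.04048
  Bellopus: 0.19 × 0.06 × 0.37 = 0.004218
Normalizing constant Z = 0.01932 + 0.15819 + 0.04048 + 0.004218 = 0.22221.
P(Elamys | evidence) = 0.01932 / 0.22221 ≈ 0.087.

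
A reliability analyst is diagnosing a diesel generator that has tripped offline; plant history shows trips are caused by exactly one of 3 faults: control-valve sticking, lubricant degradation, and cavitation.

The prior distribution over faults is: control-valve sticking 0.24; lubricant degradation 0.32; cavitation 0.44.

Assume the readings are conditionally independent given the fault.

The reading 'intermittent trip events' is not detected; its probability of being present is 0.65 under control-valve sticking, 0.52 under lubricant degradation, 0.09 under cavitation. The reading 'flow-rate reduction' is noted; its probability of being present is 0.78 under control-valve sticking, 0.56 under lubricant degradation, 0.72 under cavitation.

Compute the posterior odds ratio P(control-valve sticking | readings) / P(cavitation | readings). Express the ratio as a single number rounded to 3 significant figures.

0.227

Unnormalized posterior weight (prior times the reading likelihoods) for each of the two hypotheses (using 1 − P(present | H) for each absent reading):
  control-valve sticking: 0.24 × (1 − 0.65) × 0.78 = 0.06552
  cavitation: 0.44 × (1 − 0.09) × 0.72 = 0.28829
Odds(control-valve sticking : cavitation) = 0.06552 / 0.28829 ≈ 0.227.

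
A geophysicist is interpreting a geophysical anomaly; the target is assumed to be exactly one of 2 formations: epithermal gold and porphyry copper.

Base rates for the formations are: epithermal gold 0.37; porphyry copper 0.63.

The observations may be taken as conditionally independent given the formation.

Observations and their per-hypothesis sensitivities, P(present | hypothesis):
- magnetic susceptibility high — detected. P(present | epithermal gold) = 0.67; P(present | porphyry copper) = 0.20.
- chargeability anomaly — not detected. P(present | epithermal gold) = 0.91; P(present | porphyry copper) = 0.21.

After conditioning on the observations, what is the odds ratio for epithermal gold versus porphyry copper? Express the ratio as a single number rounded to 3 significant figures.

0.224

Unnormalized posterior weight (prior times the observation likelihoods) for each of the two hypotheses (using 1 − P(present | H) for each absent observation):
  epithermal gold: 0.37 × 0.67 × (1 − 0.91) = 0.022311
  porphyry copper: 0.63 × 0.20 × (1 − 0.21) = 0.09954
Posterior odds = 0.022311 / 0.09954 ≈ 0.224.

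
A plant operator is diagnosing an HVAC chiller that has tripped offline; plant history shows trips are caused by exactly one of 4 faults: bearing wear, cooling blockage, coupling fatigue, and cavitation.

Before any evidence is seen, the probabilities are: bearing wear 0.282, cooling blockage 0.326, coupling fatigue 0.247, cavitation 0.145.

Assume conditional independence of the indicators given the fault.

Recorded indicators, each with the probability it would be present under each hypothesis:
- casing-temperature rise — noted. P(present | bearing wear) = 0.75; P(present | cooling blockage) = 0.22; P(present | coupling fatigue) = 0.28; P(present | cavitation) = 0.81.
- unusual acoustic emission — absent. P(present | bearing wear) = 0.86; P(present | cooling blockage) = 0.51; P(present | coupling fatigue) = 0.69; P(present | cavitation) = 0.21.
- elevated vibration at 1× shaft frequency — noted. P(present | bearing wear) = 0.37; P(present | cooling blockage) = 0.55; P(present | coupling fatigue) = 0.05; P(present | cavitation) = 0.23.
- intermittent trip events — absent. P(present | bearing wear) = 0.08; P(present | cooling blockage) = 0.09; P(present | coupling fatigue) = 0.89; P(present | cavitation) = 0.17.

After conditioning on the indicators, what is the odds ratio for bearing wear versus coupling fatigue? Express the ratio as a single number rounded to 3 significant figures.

The normalizing constant cancels in an odds ratio, so compute prior × likelihood for the two hypotheses only (using 1 − P(present | H) for each absent indicator):
  bearing wear: 0.282 × 0.75 × (1 − 0.86) × 0.37 × (1 − 0.08) = 0.010079
  coupling fatigue: 0.247 × 0.28 × (1 − 0.69) × 0.05 × (1 − 0.89) = 0.00011792
Posterior odds = 0.010079 / 0.00011792 ≈ 85.5.

85.5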